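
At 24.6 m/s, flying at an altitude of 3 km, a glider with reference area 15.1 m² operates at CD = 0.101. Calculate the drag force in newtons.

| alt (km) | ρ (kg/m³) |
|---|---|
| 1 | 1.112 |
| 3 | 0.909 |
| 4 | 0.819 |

At 3 km, from the table: ρ = 0.909 kg/m³.
Dynamic pressure q = ½ρv² = ½ × 0.909 × 24.6² = 275 Pa.
D = q·S·CD = 275 × 15.1 × 0.101 = 419 N

D = 419 N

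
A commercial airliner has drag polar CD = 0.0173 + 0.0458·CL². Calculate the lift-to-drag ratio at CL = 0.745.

CD = 0.0173 + 0.0458 × 0.745² = 0.04272
L/D = CL/CD = 0.745 / 0.04272 = 17.4

L/D = 17.4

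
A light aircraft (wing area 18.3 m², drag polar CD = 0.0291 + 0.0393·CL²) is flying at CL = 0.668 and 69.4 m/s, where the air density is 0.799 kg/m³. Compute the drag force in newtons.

D = 1640 N

CD = 0.0291 + 0.0393 × 0.668² = 0.04664
D = ½ρv²S·CD = ½ × 0.799 × 69.4² × 18.3 × 0.04664 = 1640 N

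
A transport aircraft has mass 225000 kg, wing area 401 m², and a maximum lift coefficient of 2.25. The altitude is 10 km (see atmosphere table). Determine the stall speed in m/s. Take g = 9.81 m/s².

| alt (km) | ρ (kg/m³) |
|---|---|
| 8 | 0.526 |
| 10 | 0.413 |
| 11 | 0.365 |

V_stall = 109 m/s

At 10 km, from the table: ρ = 0.413 kg/m³.
Weight W = mg = 225000 × 9.81 = 2.207×10^6 N.
V_stall = √(2W/(ρ·S·CL,max)) = √(2 × 2.207×10^6 / (0.413 × 401 × 2.25))
V_stall = √11850 = 109 m/s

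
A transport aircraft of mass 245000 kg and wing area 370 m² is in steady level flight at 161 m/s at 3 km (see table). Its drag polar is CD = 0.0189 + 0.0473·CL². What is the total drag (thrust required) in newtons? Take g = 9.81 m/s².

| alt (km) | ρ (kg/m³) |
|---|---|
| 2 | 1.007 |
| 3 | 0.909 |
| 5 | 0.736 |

D = 1.45×10^5 N

At 3 km, from the table: ρ = 0.909 kg/m³.
Weight W = mg = 245000 × 9.81 = 2.4034×10^6 N; in level flight L = W.
q = ½ρv² = ½ × 0.909 × 161² = 11780 Pa.
Required CL = L/(qS) = 2.4034×10^6/(11780·370) = 0.5514.
CD = 0.0189 + 0.0473 × 0.5514² = 0.03328.
D = q·S·CD = 11780 × 370 × 0.03328 = 1.451×10^5 N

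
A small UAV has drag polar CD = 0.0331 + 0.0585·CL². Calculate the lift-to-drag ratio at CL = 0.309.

L/D = 7.99

CD = 0.0331 + 0.0585 × 0.309² = 0.03869
L/D = CL/CD = 0.309 / 0.03869 = 7.99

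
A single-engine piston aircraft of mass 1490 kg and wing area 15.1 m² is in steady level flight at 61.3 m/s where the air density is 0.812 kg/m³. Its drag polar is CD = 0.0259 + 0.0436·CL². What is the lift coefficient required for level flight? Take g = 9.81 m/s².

Level flight ⇒ L = W = m·g = 1490 × 9.81 = 14617 N.
Dynamic pressure q = 0.5 × 0.812 × 61.3² = 1526 Pa.
Required CL = L/(qS) = 14617/(1526·15.1) = 0.6345.

CL = 0.634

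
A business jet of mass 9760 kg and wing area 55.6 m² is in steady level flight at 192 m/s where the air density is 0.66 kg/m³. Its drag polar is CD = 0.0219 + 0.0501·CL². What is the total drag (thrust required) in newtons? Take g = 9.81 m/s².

D = 15500 N

In steady level flight, lift balances weight: W = mg = 9760 × 9.81 = 95746 N.
Dynamic pressure q = 0.5 × 0.66 × 192² = 12170 Pa.
CL = W/(q·S) = 95746 / (12170 × 55.6) = 0.1416.
CD = 0.0219 + 0.0501 × 0.1416² = 0.0229.
D = q·S·CD = 12170 × 55.6 × 0.0229 = 15490 N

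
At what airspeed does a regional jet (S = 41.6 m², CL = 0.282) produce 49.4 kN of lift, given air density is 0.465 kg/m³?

L = ½ρv²S·CL ⇒ v = √(2L/(ρ·S·CL))
v = √(2 × 49400 / (0.465 × 41.6 × 0.282)) = √18110 = 135 m/s

v = 135 m/s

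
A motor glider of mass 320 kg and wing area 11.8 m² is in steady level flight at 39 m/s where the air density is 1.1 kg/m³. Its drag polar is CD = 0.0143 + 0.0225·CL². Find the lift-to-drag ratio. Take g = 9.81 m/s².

In steady level flight, lift balances weight: W = mg = 320 × 9.81 = 3139.2 N.
q = ½ρv² = ½ × 1.1 × 39² = 836.6 Pa.
CL = W/(q·S) = 3139.2 / (836.6 × 11.8) = 0.318.
CD = 0.0143 + 0.0225 × 0.318² = 0.01658.
L/D = CL/CD = 0.318 / 0.01658 = 19.2

L/D = 19.2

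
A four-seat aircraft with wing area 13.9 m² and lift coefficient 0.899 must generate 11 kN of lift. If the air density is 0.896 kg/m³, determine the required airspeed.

L = ½ρv²S·CL ⇒ v = √(2L/(ρ·S·CL))
v = √(2 × 11000 / (0.896 × 13.9 × 0.899)) = √1965 = 44.3 m/s

v = 44.3 m/s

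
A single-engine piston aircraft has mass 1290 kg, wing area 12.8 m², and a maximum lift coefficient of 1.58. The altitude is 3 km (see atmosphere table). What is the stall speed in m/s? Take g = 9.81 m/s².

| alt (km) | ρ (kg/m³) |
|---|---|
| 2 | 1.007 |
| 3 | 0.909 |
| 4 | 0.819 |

V_stall = 37.1 m/s

At 3 km, from the table: ρ = 0.909 kg/m³.
At stall, lift equals weight: L = W = m·g = 1290 × 9.81 = 12650 N.
From L = ½ρV²S·CL,max = W: V_stall = √(2W/(ρSCL,max)) = √(2·12650/(0.909·12.8·1.58))
V_stall = √1377 = 37.1 m/s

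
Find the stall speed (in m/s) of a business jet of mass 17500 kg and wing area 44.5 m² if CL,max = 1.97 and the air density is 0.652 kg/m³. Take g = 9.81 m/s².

V_stall = 77.5 m/s

Weight W = mg = 17500 × 9.81 = 1.717×10^5 N.
V_stall = √(2W/(ρ·S·CL,max)) = √(2 × 1.717×10^5 / (0.652 × 44.5 × 1.97))
V_stall = √6007 = 77.5 m/s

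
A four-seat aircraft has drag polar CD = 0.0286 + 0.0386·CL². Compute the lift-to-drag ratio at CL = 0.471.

L/D = 12.7

CD = 0.0286 + 0.0386 × 0.471² = 0.03716
L/D = CL/CD = 0.471 / 0.03716 = 12.7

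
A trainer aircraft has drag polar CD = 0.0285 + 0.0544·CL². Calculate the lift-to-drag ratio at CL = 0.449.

L/D = 11.4

CD = 0.0285 + 0.0544 × 0.449² = 0.03947
L/D = CL/CD = 0.449 / 0.03947 = 11.4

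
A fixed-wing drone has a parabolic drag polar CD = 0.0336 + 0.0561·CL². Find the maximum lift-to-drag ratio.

(L/D)max = 11.5

For CD = CD0 + K·CL², (L/D)max occurs at CL* = √(CD0/K) and equals 1/(2√(K·CD0)).
(L/D)max = 1/(2√(0.0561 × 0.0336)) = 1/(2 × 0.04342) = 11.5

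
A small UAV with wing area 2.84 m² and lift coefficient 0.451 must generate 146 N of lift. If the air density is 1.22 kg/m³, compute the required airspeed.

v = 13.7 m/s

L = ½ρv²S·CL ⇒ v = √(2L/(ρ·S·CL))
v = √(2 × 146 / (1.22 × 2.84 × 0.451)) = √186.9 = 13.7 m/s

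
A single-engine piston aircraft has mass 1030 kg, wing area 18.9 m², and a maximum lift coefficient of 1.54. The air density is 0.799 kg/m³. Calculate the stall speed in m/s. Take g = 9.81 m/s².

V_stall = 29.5 m/s

At stall, lift equals weight: L = W = m·g = 1030 × 9.81 = 10100 N.
From L = ½ρV²S·CL,max = W: V_stall = √(2W/(ρSCL,max)) = √(2·10100/(0.799·18.9·1.54))
V_stall = √869 = 29.5 m/s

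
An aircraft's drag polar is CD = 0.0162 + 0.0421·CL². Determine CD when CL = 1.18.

CD = 0.0748

CD = 0.0162 + 0.0421 × 1.18² = 0.0162 + 0.05862 = 0.0748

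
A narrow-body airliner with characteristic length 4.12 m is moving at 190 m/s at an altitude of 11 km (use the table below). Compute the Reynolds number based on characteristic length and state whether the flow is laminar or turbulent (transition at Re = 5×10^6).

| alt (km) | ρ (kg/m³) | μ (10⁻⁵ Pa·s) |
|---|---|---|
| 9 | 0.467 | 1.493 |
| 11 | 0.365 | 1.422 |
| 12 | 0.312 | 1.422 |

Re = 2.01×10^7 (turbulent)

At 11 km, from the table: ρ = 0.365 kg/m³, μ = 1.422×10⁻⁵ Pa·s.
Re = ρ·v·c/μ = 0.365 × 190 × 4.12 / (1.422×10⁻⁵) = 2.01×10^7
Since 2.01×10^7 > 5×10^6, the flow is turbulent.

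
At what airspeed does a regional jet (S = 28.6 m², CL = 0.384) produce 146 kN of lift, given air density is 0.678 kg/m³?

v = 198 m/s

L = ½ρv²S·CL ⇒ v = √(2L/(ρ·S·CL))
v = √(2 × 1.46×10^5 / (0.678 × 28.6 × 0.384)) = √39220 = 198 m/s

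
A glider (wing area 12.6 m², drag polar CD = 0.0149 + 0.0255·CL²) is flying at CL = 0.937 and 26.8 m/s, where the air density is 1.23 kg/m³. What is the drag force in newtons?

D = 208 N

CD = 0.0149 + 0.0255 × 0.937² = 0.03729
D = ½ρv²S·CD = ½ × 1.23 × 26.8² × 12.6 × 0.03729 = 208 N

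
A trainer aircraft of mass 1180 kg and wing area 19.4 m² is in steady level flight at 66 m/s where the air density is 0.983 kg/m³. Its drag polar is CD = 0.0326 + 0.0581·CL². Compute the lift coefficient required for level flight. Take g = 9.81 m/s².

In steady level flight, lift balances weight: W = mg = 1180 × 9.81 = 11576 N.
Dynamic pressure q = 0.5 × 0.983 × 66² = 2141 Pa.
CL = W/(q·S) = 11576 / (2141 × 19.4) = 0.2787.

CL = 0.279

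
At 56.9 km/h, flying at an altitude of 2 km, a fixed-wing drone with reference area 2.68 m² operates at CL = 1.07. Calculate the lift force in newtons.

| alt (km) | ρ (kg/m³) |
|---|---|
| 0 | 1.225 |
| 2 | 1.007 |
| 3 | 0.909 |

At 2 km, from the table: ρ = 1.007 kg/m³.
Convert speed: v = 56.9 km/h ÷ 3.6 = 15.81 m/s.
Dynamic pressure q = ½ρv² = ½ × 1.007 × 15.81² = 125.8 Pa.
L = q·S·CL = 125.8 × 2.68 × 1.07 = 361 N

L = 361 N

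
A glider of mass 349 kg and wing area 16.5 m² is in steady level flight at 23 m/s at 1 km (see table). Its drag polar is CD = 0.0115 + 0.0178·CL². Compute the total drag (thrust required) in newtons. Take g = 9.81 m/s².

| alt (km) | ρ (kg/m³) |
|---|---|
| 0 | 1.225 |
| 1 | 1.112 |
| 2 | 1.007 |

D = 98.8 N

At 1 km, from the table: ρ = 1.112 kg/m³.
Weight W = mg = 349 × 9.81 = 3423.7 N; in level flight L = W.
Dynamic pressure q = 0.5 × 1.112 × 23² = 294.1 Pa.
Required CL = L/(qS) = 3423.7/(294.1·16.5) = 0.7055.
CD = 0.0115 + 0.0178 × 0.7055² = 0.02036.
D = q·S·CD = 294.1 × 16.5 × 0.02036 = 98.8 N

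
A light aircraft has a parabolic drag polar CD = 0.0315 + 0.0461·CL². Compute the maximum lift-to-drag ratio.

For CD = CD0 + K·CL², (L/D)max occurs at CL* = √(CD0/K) and equals 1/(2√(K·CD0)).
(L/D)max = 1/(2√(0.0461 × 0.0315)) = 1/(2 × 0.03811) = 13.1

(L/D)max = 13.1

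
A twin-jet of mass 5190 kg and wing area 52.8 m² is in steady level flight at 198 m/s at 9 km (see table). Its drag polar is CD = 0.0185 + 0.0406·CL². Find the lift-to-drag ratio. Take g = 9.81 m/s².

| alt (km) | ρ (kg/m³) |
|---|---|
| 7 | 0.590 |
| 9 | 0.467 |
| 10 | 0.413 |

At 9 km, from the table: ρ = 0.467 kg/m³.
Level flight ⇒ L = W = m·g = 5190 × 9.81 = 50914 N.
q = ½ρv² = ½ × 0.467 × 198² = 9154 Pa.
Required CL = L/(qS) = 50914/(9154·52.8) = 0.1053.
CD = 0.0185 + 0.0406 × 0.1053² = 0.01895.
L/D = CL/CD = 0.1053 / 0.01895 = 5.56

L/D = 5.56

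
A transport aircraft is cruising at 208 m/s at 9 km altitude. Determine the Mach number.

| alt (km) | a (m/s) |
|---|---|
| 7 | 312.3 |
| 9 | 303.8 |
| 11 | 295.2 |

M = 0.685

At 9 km, from the table: a = 303.8 m/s.
M = v/a = 208 / 303.8 = 0.685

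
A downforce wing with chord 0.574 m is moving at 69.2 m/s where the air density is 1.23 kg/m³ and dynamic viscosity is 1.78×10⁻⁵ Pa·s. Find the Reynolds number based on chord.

Re = 2.74×10^6

Re = ρ·v·c/μ = 1.23 × 69.2 × 0.574 / (1.78×10⁻⁵) = 2.74×10^6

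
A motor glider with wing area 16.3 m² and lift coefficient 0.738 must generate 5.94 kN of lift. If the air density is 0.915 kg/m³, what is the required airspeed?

L = ½ρv²S·CL ⇒ v = √(2L/(ρ·S·CL))
v = √(2 × 5940 / (0.915 × 16.3 × 0.738)) = √1079 = 32.9 m/s

v = 32.9 m/s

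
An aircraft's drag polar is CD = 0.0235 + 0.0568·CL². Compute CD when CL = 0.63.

CD = 0.0235 + 0.0568 × 0.63² = 0.0235 + 0.02254 = 0.046

CD = 0.046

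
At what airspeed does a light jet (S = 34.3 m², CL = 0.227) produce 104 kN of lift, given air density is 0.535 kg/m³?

v = 223 m/s

L = ½ρv²S·CL ⇒ v = √(2L/(ρ·S·CL))
v = √(2 × 1.04×10^5 / (0.535 × 34.3 × 0.227)) = √49930 = 223 m/s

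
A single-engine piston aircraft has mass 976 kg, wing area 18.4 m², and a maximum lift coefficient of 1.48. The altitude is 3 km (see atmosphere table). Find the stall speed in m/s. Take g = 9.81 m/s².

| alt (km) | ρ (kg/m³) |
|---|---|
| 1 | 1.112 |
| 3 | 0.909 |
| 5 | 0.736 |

V_stall = 27.8 m/s

At 3 km, from the table: ρ = 0.909 kg/m³.
Weight W = mg = 976 × 9.81 = 9575 N.
From L = ½ρV²S·CL,max = W: V_stall = √(2W/(ρSCL,max)) = √(2·9575/(0.909·18.4·1.48))
V_stall = √773.6 = 27.8 m/s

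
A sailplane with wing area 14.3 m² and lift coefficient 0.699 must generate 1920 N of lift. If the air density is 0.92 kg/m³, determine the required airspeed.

L = ½ρv²S·CL ⇒ v = √(2L/(ρ·S·CL))
v = √(2 × 1920 / (0.92 × 14.3 × 0.699)) = √417.6 = 20.4 m/s

v = 20.4 m/s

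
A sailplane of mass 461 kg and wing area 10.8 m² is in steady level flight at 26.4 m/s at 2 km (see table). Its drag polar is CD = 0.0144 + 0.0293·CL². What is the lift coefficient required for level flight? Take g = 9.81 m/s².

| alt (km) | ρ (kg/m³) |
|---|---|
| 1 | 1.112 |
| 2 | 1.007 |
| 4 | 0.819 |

CL = 1.19

At 2 km, from the table: ρ = 1.007 kg/m³.
Level flight ⇒ L = W = m·g = 461 × 9.81 = 4522.4 N.
Dynamic pressure q = 0.5 × 1.007 × 26.4² = 350.9 Pa.
CL = W/(q·S) = 4522.4 / (350.9 × 10.8) = 1.193.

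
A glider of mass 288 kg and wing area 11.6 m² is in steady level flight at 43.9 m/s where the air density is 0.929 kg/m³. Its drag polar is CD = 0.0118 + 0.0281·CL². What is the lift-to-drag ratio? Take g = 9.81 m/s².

L/D = 19.6

Weight W = mg = 288 × 9.81 = 2825.3 N; in level flight L = W.
Dynamic pressure q = 0.5 × 0.929 × 43.9² = 895.2 Pa.
CL = 2W/(ρv²S) = 2×2825.3/(0.929×43.9²×11.6) = 0.2721.
CD = 0.0118 + 0.0281 × 0.2721² = 0.01388.
L/D = CL/CD = 0.2721 / 0.01388 = 19.6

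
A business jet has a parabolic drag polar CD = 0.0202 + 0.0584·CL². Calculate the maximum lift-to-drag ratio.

For CD = CD0 + K·CL², (L/D)max occurs at CL* = √(CD0/K) and equals 1/(2√(K·CD0)).
(L/D)max = 1/(2√(0.0584 × 0.0202)) = 1/(2 × 0.03435) = 14.6

(L/D)max = 14.6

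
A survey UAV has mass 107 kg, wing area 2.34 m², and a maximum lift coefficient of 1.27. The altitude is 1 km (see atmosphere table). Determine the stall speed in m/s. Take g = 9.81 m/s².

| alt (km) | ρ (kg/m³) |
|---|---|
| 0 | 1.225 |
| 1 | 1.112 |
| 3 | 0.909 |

V_stall = 25.2 m/s

At 1 km, from the table: ρ = 1.112 kg/m³.
Weight W = mg = 107 × 9.81 = 1050 N.
From L = ½ρV²S·CL,max = W: V_stall = √(2W/(ρSCL,max)) = √(2·1050/(1.112·2.34·1.27))
V_stall = √635.3 = 25.2 m/s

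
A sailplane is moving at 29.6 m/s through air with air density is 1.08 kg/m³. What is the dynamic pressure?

q = 473 Pa

q = ½ρv² = ½ × 1.08 × 29.6² = 473 Pa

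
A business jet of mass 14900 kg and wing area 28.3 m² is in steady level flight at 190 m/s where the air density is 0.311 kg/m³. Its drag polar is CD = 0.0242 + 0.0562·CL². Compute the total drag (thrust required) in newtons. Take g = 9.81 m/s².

Weight W = mg = 14900 × 9.81 = 1.4617×10^5 N; in level flight L = W.
Dynamic pressure q = 0.5 × 0.311 × 190² = 5614 Pa.
CL = 2W/(ρv²S) = 2×1.4617×10^5/(0.311×190²×28.3) = 0.9201.
CD = 0.0242 + 0.0562 × 0.9201² = 0.07178.
D = q·S·CD = 5614 × 28.3 × 0.07178 = 11400 N

D = 11400 N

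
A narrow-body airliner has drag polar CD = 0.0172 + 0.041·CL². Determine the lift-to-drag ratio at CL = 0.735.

CD = 0.0172 + 0.041 × 0.735² = 0.03935
L/D = CL/CD = 0.735 / 0.03935 = 18.7

L/D = 18.7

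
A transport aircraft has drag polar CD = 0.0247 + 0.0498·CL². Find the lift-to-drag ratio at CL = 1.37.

CD = 0.0247 + 0.0498 × 1.37² = 0.1182
L/D = CL/CD = 1.37 / 0.1182 = 11.6

L/D = 11.6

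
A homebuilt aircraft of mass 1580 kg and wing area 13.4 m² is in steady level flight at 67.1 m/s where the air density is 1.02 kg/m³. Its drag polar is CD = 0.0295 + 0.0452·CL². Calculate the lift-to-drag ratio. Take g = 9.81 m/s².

L/D = 12.3

Weight W = mg = 1580 × 9.81 = 15500 N; in level flight L = W.
q = ½ρv² = ½ × 1.02 × 67.1² = 2296 Pa.
Required CL = L/(qS) = 15500/(2296·13.4) = 0.5037.
CD = 0.0295 + 0.0452 × 0.5037² = 0.04097.
L/D = CL/CD = 0.5037 / 0.04097 = 12.3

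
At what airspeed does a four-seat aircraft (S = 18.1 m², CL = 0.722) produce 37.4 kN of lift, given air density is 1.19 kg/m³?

v = 69.4 m/s

L = ½ρv²S·CL ⇒ v = √(2L/(ρ·S·CL))
v = √(2 × 37400 / (1.19 × 18.1 × 0.722)) = √4810 = 69.4 m/s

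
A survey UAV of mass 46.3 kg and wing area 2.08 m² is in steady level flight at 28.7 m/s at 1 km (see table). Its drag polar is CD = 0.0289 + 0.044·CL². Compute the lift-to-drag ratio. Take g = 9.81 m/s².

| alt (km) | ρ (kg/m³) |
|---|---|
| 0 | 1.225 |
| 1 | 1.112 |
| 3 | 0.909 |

At 1 km, from the table: ρ = 1.112 kg/m³.
In steady level flight, lift balances weight: W = mg = 46.3 × 9.81 = 454.2 N.
Dynamic pressure q = 0.5 × 1.112 × 28.7² = 458 Pa.
CL = 2W/(ρv²S) = 2×454.2/(1.112×28.7²×2.08) = 0.4768.
CD = 0.0289 + 0.044 × 0.4768² = 0.0389.
L/D = CL/CD = 0.4768 / 0.0389 = 12.3

L/D = 12.3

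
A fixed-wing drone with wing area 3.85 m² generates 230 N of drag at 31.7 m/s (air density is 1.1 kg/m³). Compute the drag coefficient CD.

CD = 0.108

From D = ½ρv²S·CD, rearranging gives CD = 2D/(ρv²S).
CD = 2 × 230 / (1.1 × 31.7² × 3.85) = 0.108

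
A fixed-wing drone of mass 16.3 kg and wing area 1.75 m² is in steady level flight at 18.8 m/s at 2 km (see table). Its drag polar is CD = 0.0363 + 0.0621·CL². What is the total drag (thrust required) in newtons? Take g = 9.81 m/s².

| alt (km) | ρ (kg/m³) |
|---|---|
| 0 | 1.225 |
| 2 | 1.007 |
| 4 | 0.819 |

D = 16.4 N

At 2 km, from the table: ρ = 1.007 kg/m³.
Level flight ⇒ L = W = m·g = 16.3 × 9.81 = 159.9 N.
Dynamic pressure q = 0.5 × 1.007 × 18.8² = 178 Pa.
CL = W/(q·S) = 159.9 / (178 × 1.75) = 0.5135.
CD = 0.0363 + 0.0621 × 0.5135² = 0.05267.
D = q·S·CD = 178 × 1.75 × 0.05267 = 16.4 N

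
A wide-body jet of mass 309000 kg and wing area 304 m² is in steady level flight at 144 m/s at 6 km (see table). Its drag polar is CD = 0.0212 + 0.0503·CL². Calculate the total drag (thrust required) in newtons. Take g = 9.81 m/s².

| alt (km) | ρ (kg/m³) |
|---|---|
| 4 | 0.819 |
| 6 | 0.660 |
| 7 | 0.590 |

At 6 km, from the table: ρ = 0.660 kg/m³.
In steady level flight, lift balances weight: W = mg = 309000 × 9.81 = 3.0313×10^6 N.
q = ½ρv² = ½ × 0.66 × 144² = 6843 Pa.
CL = W/(q·S) = 3.0313×10^6 / (6843 × 304) = 1.457.
CD = 0.0212 + 0.0503 × 1.457² = 0.128.
D = q·S·CD = 6843 × 304 × 0.128 = 2.663×10^5 N

D = 2.66×10^5 N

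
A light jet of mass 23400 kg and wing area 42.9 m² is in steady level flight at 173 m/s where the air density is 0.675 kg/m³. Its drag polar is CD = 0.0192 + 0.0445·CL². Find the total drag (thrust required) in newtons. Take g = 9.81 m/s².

Weight W = mg = 23400 × 9.81 = 2.2955×10^5 N; in level flight L = W.
Dynamic pressure q = 0.5 × 0.675 × 173² = 10100 Pa.
CL = 2W/(ρv²S) = 2×2.2955×10^5/(0.675×173²×42.9) = 0.5297.
CD = 0.0192 + 0.0445 × 0.5297² = 0.03169.
D = q·S·CD = 10100 × 42.9 × 0.03169 = 13730 N

D = 13700 N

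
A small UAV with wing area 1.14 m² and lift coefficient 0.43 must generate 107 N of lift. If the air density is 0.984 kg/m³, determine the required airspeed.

v = 21.1 m/s

L = ½ρv²S·CL ⇒ v = √(2L/(ρ·S·CL))
v = √(2 × 107 / (0.984 × 1.14 × 0.43)) = √443.7 = 21.1 m/s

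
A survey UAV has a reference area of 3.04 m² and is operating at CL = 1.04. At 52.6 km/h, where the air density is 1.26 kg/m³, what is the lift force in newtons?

L = 425 N

Convert speed: v = 52.6 km/h ÷ 3.6 = 14.61 m/s.
Dynamic pressure q = ½ρv² = ½ × 1.26 × 14.61² = 134.5 Pa.
L = q·S·CL = 134.5 × 3.04 × 1.04 = 425 N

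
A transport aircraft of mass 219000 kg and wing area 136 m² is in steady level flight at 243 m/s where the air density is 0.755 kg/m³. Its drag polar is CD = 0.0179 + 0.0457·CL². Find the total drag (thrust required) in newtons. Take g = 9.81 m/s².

D = 1.24×10^5 N

Weight W = mg = 219000 × 9.81 = 2.1484×10^6 N; in level flight L = W.
q = ½ρv² = ½ × 0.755 × 243² = 22290 Pa.
CL = W/(q·S) = 2.1484×10^6 / (22290 × 136) = 0.7087.
CD = 0.0179 + 0.0457 × 0.7087² = 0.04085.
D = q·S·CD = 22290 × 136 × 0.04085 = 1.238×10^5 N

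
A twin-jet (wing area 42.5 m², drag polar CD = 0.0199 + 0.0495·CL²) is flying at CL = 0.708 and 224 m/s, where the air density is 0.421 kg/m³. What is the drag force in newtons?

D = 20100 N

CD = 0.0199 + 0.0495 × 0.708² = 0.04471
D = ½ρv²S·CD = ½ × 0.421 × 224² × 42.5 × 0.04471 = 20100 N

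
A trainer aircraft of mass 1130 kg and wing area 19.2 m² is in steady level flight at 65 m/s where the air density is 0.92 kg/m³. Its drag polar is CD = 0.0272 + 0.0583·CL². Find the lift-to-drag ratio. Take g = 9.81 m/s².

L/D = 9.18

Level flight ⇒ L = W = m·g = 1130 × 9.81 = 11085 N.
q = ½ρv² = ½ × 0.92 × 65² = 1944 Pa.
CL = 2W/(ρv²S) = 2×11085/(0.92×65²×19.2) = 0.2971.
CD = 0.0272 + 0.0583 × 0.2971² = 0.03235.
L/D = CL/CD = 0.2971 / 0.03235 = 9.18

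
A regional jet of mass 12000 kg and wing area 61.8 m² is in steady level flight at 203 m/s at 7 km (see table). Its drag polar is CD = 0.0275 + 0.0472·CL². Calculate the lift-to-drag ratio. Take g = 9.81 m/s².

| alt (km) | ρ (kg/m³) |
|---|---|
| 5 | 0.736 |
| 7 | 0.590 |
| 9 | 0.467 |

L/D = 5.47

At 7 km, from the table: ρ = 0.590 kg/m³.
Weight W = mg = 12000 × 9.81 = 1.1772×10^5 N; in level flight L = W.
q = ½ρv² = ½ × 0.59 × 203² = 12160 Pa.
Required CL = L/(qS) = 1.1772×10^5/(12160·61.8) = 0.1567.
CD = 0.0275 + 0.0472 × 0.1567² = 0.02866.
L/D = CL/CD = 0.1567 / 0.02866 = 5.47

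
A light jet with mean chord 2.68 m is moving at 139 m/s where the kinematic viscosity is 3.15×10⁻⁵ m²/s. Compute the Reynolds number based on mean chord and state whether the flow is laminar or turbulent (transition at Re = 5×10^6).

Re = v·c/ν = 139 × 2.68 / (3.15×10⁻⁵) = 1.18×10^7
Since 1.18×10^7 > 5×10^6, the flow is turbulent.

Re = 1.18×10^7 (turbulent)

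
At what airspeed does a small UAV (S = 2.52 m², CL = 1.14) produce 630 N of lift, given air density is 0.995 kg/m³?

L = ½ρv²S·CL ⇒ v = √(2L/(ρ·S·CL))
v = √(2 × 630 / (0.995 × 2.52 × 1.14)) = √440.8 = 21 m/s

v = 21 m/s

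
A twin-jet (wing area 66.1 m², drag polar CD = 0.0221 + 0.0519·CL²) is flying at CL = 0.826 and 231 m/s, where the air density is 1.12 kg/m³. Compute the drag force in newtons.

D = 1.14×10^5 N

CD = 0.0221 + 0.0519 × 0.826² = 0.05751
D = ½ρv²S·CD = ½ × 1.12 × 231² × 66.1 × 0.05751 = 1.14×10^5 N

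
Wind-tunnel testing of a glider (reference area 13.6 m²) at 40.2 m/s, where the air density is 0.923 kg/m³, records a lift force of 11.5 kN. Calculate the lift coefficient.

From L = ½ρv²S·CL, rearranging gives CL = 2L/(ρv²S).
CL = 2 × 11500 / (0.923 × 40.2² × 13.6) = 1.13

CL = 1.13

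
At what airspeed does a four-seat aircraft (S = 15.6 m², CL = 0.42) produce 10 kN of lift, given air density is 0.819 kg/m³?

v = 61.1 m/s

L = ½ρv²S·CL ⇒ v = √(2L/(ρ·S·CL))
v = √(2 × 10000 / (0.819 × 15.6 × 0.42)) = √3727 = 61.1 m/s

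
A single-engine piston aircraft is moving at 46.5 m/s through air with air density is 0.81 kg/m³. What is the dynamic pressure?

q = ½ρv² = ½ × 0.81 × 46.5² = 876 Pa

q = 876 Pa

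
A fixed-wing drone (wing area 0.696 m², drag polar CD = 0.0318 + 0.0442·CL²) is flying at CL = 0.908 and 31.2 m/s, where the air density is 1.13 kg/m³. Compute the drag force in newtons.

D = 26.1 N

CD = 0.0318 + 0.0442 × 0.908² = 0.06824
D = ½ρv²S·CD = ½ × 1.13 × 31.2² × 0.696 × 0.06824 = 26.1 N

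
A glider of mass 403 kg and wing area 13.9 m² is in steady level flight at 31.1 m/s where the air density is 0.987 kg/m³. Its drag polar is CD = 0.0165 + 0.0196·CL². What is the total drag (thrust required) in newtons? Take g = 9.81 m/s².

D = 156 N

Weight W = mg = 403 × 9.81 = 3953.4 N; in level flight L = W.
q = ½ρv² = ½ × 0.987 × 31.1² = 477.3 Pa.
CL = 2W/(ρv²S) = 2×3953.4/(0.987×31.1²×13.9) = 0.5959.
CD = 0.0165 + 0.0196 × 0.5959² = 0.02346.
D = q·S·CD = 477.3 × 13.9 × 0.02346 = 155.6 N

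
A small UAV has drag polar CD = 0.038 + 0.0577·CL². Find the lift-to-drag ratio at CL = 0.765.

CD = 0.038 + 0.0577 × 0.765² = 0.07177
L/D = CL/CD = 0.765 / 0.07177 = 10.7

L/D = 10.7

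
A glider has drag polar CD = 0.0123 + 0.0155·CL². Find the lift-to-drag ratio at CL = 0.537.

L/D = 32

CD = 0.0123 + 0.0155 × 0.537² = 0.01677
L/D = CL/CD = 0.537 / 0.01677 = 32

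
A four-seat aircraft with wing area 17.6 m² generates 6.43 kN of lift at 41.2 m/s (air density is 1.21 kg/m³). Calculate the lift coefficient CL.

From L = ½ρv²S·CL, rearranging gives CL = 2L/(ρv²S).
CL = 2 × 6430 / (1.21 × 41.2² × 17.6) = 0.356

CL = 0.356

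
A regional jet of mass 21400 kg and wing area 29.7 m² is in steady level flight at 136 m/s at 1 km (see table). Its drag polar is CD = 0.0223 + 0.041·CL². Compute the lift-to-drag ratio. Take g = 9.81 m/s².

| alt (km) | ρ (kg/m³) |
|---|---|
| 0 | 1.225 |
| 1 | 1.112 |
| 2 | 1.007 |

L/D = 16.5

At 1 km, from the table: ρ = 1.112 kg/m³.
Weight W = mg = 21400 × 9.81 = 2.0993×10^5 N; in level flight L = W.
Dynamic pressure q = 0.5 × 1.112 × 136² = 10280 Pa.
CL = W/(q·S) = 2.0993×10^5 / (10280 × 29.7) = 0.6873.
CD = 0.0223 + 0.041 × 0.6873² = 0.04167.
L/D = CL/CD = 0.6873 / 0.04167 = 16.5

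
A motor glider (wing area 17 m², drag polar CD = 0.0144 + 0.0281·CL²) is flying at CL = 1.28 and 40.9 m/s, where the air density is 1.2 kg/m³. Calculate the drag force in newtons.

D = 1030 N

CD = 0.0144 + 0.0281 × 1.28² = 0.06044
D = ½ρv²S·CD = ½ × 1.2 × 40.9² × 17 × 0.06044 = 1030 N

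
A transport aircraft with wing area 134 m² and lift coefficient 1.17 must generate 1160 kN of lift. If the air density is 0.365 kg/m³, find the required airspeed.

v = 201 m/s

L = ½ρv²S·CL ⇒ v = √(2L/(ρ·S·CL))
v = √(2 × 1.16×10^6 / (0.365 × 134 × 1.17)) = √40540 = 201 m/s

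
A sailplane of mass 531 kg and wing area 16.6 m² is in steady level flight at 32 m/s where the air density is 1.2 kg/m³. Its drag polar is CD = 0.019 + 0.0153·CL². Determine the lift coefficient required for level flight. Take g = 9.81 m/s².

Level flight ⇒ L = W = m·g = 531 × 9.81 = 5209.1 N.
Dynamic pressure q = 0.5 × 1.2 × 32² = 614.4 Pa.
CL = 2W/(ρv²S) = 2×5209.1/(1.2×32²×16.6) = 0.5107.

CL = 0.511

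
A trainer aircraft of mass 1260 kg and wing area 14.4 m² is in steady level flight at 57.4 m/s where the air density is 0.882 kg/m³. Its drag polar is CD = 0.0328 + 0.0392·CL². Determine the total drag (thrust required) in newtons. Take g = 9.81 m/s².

Weight W = mg = 1260 × 9.81 = 12361 N; in level flight L = W.
q = ½ρv² = ½ × 0.882 × 57.4² = 1453 Pa.
Required CL = L/(qS) = 12361/(1453·14.4) = 0.5908.
CD = 0.0328 + 0.0392 × 0.5908² = 0.04648.
D = q·S·CD = 1453 × 14.4 × 0.04648 = 972.5 N

D = 973 N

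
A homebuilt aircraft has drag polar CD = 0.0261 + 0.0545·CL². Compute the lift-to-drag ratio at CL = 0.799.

CD = 0.0261 + 0.0545 × 0.799² = 0.06089
L/D = CL/CD = 0.799 / 0.06089 = 13.1

L/D = 13.1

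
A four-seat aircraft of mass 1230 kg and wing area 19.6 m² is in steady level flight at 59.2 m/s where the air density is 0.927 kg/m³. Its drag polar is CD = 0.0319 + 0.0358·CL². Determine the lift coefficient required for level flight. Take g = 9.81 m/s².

In steady level flight, lift balances weight: W = mg = 1230 × 9.81 = 12066 N.
Dynamic pressure q = 0.5 × 0.927 × 59.2² = 1624 Pa.
CL = 2W/(ρv²S) = 2×12066/(0.927×59.2²×19.6) = 0.379.

CL = 0.379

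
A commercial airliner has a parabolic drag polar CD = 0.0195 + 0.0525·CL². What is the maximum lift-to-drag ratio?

(L/D)max = 15.6

For CD = CD0 + K·CL², (L/D)max occurs at CL* = √(CD0/K) and equals 1/(2√(K·CD0)).
(L/D)max = 1/(2√(0.0525 × 0.0195)) = 1/(2 × 0.032) = 15.6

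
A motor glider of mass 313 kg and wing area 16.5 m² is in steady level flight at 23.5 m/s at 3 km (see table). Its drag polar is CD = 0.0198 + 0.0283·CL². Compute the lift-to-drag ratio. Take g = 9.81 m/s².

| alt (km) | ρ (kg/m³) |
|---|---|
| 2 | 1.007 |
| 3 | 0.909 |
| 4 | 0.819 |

At 3 km, from the table: ρ = 0.909 kg/m³.
Level flight ⇒ L = W = m·g = 313 × 9.81 = 3070.5 N.
Dynamic pressure q = 0.5 × 0.909 × 23.5² = 251 Pa.
Required CL = L/(qS) = 3070.5/(251·16.5) = 0.7414.
CD = 0.0198 + 0.0283 × 0.7414² = 0.03536.
L/D = CL/CD = 0.7414 / 0.03536 = 21

L/D = 21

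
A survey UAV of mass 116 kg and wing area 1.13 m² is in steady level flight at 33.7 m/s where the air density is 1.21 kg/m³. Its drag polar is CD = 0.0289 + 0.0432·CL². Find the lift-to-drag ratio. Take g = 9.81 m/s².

Level flight ⇒ L = W = m·g = 116 × 9.81 = 1138 N.
q = ½ρv² = ½ × 1.21 × 33.7² = 687.1 Pa.
Required CL = L/(qS) = 1138/(687.1·1.13) = 1.466.
CD = 0.0289 + 0.0432 × 1.466² = 0.1217.
L/D = CL/CD = 1.466 / 0.1217 = 12

L/D = 12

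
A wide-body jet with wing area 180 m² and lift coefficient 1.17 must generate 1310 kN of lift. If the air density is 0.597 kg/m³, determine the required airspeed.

L = ½ρv²S·CL ⇒ v = √(2L/(ρ·S·CL))
v = √(2 × 1.31×10^6 / (0.597 × 180 × 1.17)) = √20840 = 144 m/s

v = 144 m/s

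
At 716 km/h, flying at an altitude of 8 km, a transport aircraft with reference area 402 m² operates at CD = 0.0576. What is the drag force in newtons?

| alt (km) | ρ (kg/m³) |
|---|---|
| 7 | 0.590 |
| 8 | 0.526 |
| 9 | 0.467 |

D = 2.41×10^5 N

At 8 km, from the table: ρ = 0.526 kg/m³.
Convert speed: v = 716 km/h ÷ 3.6 = 198.9 m/s.
D = ½ρv²S·CD = ½ × 0.526 × 198.9² × 402 × 0.0576 = 2.41×10^5 N ≈ 241 kN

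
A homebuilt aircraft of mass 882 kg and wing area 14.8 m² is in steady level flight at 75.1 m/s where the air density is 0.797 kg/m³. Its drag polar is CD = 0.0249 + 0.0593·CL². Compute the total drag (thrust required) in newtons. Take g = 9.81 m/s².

D = 962 N

In steady level flight, lift balances weight: W = mg = 882 × 9.81 = 8652.4 N.
Dynamic pressure q = 0.5 × 0.797 × 75.1² = 2248 Pa.
Required CL = L/(qS) = 8652.4/(2248·14.8) = 0.2601.
CD = 0.0249 + 0.0593 × 0.2601² = 0.02891.
D = q·S·CD = 2248 × 14.8 × 0.02891 = 961.7 N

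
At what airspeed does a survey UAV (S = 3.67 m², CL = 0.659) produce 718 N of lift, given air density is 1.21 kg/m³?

v = 22.2 m/s

L = ½ρv²S·CL ⇒ v = √(2L/(ρ·S·CL))
v = √(2 × 718 / (1.21 × 3.67 × 0.659)) = √490.7 = 22.2 m/s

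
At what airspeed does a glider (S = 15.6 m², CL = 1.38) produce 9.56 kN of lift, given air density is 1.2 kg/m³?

L = ½ρv²S·CL ⇒ v = √(2L/(ρ·S·CL))
v = √(2 × 9560 / (1.2 × 15.6 × 1.38)) = √740.1 = 27.2 m/s

v = 27.2 m/s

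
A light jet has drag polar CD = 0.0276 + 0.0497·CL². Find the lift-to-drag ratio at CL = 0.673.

CD = 0.0276 + 0.0497 × 0.673² = 0.05011
L/D = CL/CD = 0.673 / 0.05011 = 13.4

L/D = 13.4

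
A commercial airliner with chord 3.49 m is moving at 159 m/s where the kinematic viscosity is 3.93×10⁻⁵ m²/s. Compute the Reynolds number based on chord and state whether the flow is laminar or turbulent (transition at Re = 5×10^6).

Re = 1.41×10^7 (turbulent)

Re = v·c/ν = 159 × 3.49 / (3.93×10⁻⁵) = 1.41×10^7
Since 1.41×10^7 > 5×10^6, the flow is turbulent.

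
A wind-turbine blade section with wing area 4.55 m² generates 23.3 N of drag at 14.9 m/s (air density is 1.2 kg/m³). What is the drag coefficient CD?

CD = 0.0384

From D = ½ρv²S·CD, rearranging gives CD = 2D/(ρv²S).
CD = 2 × 23.3 / (1.2 × 14.9² × 4.55) = 0.0384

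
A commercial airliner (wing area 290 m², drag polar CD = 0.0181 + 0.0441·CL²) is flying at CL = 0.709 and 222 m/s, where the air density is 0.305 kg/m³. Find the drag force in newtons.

CD = 0.0181 + 0.0441 × 0.709² = 0.04027
D = ½ρv²S·CD = ½ × 0.305 × 222² × 290 × 0.04027 = 87800 N

D = 87800 N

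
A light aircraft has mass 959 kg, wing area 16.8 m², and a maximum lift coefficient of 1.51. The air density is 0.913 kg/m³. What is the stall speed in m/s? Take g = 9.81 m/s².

V_stall = 28.5 m/s

At stall, lift equals weight: L = W = m·g = 959 × 9.81 = 9408 N.
V_stall = √(2W/(ρ·S·CL,max)) = √(2 × 9408 / (0.913 × 16.8 × 1.51))
V_stall = √812.4 = 28.5 m/s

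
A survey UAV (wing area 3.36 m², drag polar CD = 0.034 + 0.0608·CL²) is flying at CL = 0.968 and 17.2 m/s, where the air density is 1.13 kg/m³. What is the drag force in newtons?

D = 51.1 N

CD = 0.034 + 0.0608 × 0.968² = 0.09097
D = ½ρv²S·CD = ½ × 1.13 × 17.2² × 3.36 × 0.09097 = 51.1 N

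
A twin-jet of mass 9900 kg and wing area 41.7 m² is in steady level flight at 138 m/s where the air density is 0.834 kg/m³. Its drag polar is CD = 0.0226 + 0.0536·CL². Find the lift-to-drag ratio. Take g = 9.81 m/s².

L/D = 10.8

Level flight ⇒ L = W = m·g = 9900 × 9.81 = 97119 N.
Dynamic pressure q = 0.5 × 0.834 × 138² = 7941 Pa.
Required CL = L/(qS) = 97119/(7941·41.7) = 0.2933.
CD = 0.0226 + 0.0536 × 0.2933² = 0.02721.
L/D = CL/CD = 0.2933 / 0.02721 = 10.8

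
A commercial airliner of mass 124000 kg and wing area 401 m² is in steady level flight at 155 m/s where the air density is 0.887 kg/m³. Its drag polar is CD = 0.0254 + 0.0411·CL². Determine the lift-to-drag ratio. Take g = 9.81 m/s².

L/D = 9.91

In steady level flight, lift balances weight: W = mg = 124000 × 9.81 = 1.2164×10^6 N.
Dynamic pressure q = 0.5 × 0.887 × 155² = 10660 Pa.
CL = W/(q·S) = 1.2164×10^6 / (10660 × 401) = 0.2847.
CD = 0.0254 + 0.0411 × 0.2847² = 0.02873.
L/D = CL/CD = 0.2847 / 0.02873 = 9.91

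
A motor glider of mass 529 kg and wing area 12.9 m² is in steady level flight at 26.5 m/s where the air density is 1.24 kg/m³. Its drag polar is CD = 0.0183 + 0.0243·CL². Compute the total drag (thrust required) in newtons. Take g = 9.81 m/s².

D = 219 N

Level flight ⇒ L = W = m·g = 529 × 9.81 = 5189.5 N.
Dynamic pressure q = 0.5 × 1.24 × 26.5² = 435.4 Pa.
CL = W/(q·S) = 5189.5 / (435.4 × 12.9) = 0.924.
CD = 0.0183 + 0.0243 × 0.924² = 0.03904.
D = q·S·CD = 435.4 × 12.9 × 0.03904 = 219.3 N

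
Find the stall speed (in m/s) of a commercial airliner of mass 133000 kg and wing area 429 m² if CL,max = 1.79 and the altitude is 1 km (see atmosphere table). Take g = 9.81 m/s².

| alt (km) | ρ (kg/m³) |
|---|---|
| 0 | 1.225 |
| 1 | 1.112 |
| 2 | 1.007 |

At 1 km, from the table: ρ = 1.112 kg/m³.
At stall, lift equals weight: L = W = m·g = 133000 × 9.81 = 1.305×10^6 N.
From L = ½ρV²S·CL,max = W: V_stall = √(2W/(ρSCL,max)) = √(2·1.305×10^6/(1.112·429·1.79))
V_stall = √3056 = 55.3 m/s

V_stall = 55.3 m/s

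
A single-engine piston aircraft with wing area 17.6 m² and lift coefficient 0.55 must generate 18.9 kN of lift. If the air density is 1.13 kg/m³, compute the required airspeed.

L = ½ρv²S·CL ⇒ v = √(2L/(ρ·S·CL))
v = √(2 × 18900 / (1.13 × 17.6 × 0.55)) = √3456 = 58.8 m/s

v = 58.8 m/s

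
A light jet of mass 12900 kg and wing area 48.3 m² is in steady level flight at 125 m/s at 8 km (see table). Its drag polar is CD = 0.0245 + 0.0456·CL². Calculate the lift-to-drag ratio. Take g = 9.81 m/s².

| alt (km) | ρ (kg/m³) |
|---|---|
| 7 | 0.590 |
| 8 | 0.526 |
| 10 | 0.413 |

L/D = 14.8

At 8 km, from the table: ρ = 0.526 kg/m³.
Weight W = mg = 12900 × 9.81 = 1.2655×10^5 N; in level flight L = W.
q = ½ρv² = ½ × 0.526 × 125² = 4109 Pa.
CL = W/(q·S) = 1.2655×10^5 / (4109 × 48.3) = 0.6376.
CD = 0.0245 + 0.0456 × 0.6376² = 0.04304.
L/D = CL/CD = 0.6376 / 0.04304 = 14.8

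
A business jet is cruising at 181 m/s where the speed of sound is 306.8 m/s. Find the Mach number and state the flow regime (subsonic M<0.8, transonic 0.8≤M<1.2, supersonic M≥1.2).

M = 0.59 (subsonic)

M = v/a = 181 / 306.8 = 0.59
M = 0.59 → subsonic.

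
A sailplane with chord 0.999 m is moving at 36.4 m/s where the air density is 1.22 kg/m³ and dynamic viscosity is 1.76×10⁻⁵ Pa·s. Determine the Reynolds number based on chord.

Re = ρ·v·c/μ = 1.22 × 36.4 × 0.999 / (1.76×10⁻⁵) = 2.52×10^6

Re = 2.52×10^6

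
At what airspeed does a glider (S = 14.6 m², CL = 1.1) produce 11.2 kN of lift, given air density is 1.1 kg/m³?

v = 35.6 m/s

L = ½ρv²S·CL ⇒ v = √(2L/(ρ·S·CL))
v = √(2 × 11200 / (1.1 × 14.6 × 1.1)) = √1268 = 35.6 m/s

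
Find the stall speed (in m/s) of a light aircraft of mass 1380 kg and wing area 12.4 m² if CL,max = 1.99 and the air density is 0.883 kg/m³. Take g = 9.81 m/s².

V_stall = 35.3 m/s

At stall, lift equals weight: L = W = m·g = 1380 × 9.81 = 13540 N.
V_stall = √(2W/(ρ·S·CL,max)) = √(2 × 13540 / (0.883 × 12.4 × 1.99))
V_stall = √1243 = 35.3 m/s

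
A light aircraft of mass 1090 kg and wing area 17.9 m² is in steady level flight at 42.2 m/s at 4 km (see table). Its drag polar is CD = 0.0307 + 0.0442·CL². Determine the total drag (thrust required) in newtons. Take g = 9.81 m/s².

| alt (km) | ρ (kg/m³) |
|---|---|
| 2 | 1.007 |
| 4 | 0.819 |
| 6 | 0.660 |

At 4 km, from the table: ρ = 0.819 kg/m³.
In steady level flight, lift balances weight: W = mg = 1090 × 9.81 = 10693 N.
q = ½ρv² = ½ × 0.819 × 42.2² = 729.3 Pa.
CL = 2W/(ρv²S) = 2×10693/(0.819×42.2²×17.9) = 0.8192.
CD = 0.0307 + 0.0442 × 0.8192² = 0.06036.
D = q·S·CD = 729.3 × 17.9 × 0.06036 = 787.9 N

D = 788 N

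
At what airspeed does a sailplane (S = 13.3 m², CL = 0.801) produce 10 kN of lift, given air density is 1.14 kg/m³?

L = ½ρv²S·CL ⇒ v = √(2L/(ρ·S·CL))
v = √(2 × 10000 / (1.14 × 13.3 × 0.801)) = √1647 = 40.6 m/s

v = 40.6 m/s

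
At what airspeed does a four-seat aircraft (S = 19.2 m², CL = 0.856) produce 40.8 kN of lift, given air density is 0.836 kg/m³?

v = 77.1 m/s

L = ½ρv²S·CL ⇒ v = √(2L/(ρ·S·CL))
v = √(2 × 40800 / (0.836 × 19.2 × 0.856)) = √5939 = 77.1 m/s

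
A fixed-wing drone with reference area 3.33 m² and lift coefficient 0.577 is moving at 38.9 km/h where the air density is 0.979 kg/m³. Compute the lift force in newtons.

Convert speed: v = 38.9 km/h ÷ 3.6 = 10.81 m/s.
L = ½ρv²S·CL = ½ × 0.979 × 10.81² × 3.33 × 0.577 = 110 N

L = 110 N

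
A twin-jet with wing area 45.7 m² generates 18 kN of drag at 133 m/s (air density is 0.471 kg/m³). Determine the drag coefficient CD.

CD = 0.0946

From D = ½ρv²S·CD, rearranging gives CD = 2D/(ρv²S).
CD = 2 × 18000 / (0.471 × 133² × 45.7) = 0.0946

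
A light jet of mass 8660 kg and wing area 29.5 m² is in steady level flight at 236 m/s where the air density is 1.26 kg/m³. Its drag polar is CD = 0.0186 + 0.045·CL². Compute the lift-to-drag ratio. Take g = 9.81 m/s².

Weight W = mg = 8660 × 9.81 = 84955 N; in level flight L = W.
Dynamic pressure q = 0.5 × 1.26 × 236² = 35090 Pa.
CL = W/(q·S) = 84955 / (35090 × 29.5) = 0.08207.
CD = 0.0186 + 0.045 × 0.08207² = 0.0189.
L/D = CL/CD = 0.08207 / 0.0189 = 4.34

L/D = 4.34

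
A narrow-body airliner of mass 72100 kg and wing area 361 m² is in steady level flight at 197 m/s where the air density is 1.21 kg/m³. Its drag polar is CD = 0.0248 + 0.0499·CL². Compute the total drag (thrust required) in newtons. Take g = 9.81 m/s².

D = 2.13×10^5 N

Weight W = mg = 72100 × 9.81 = 7.073×10^5 N; in level flight L = W.
q = ½ρv² = ½ × 1.21 × 197² = 23480 Pa.
CL = W/(q·S) = 7.073×10^5 / (23480 × 361) = 0.08345.
CD = 0.0248 + 0.0499 × 0.08345² = 0.02515.
D = q·S·CD = 23480 × 361 × 0.02515 = 2.132×10^5 N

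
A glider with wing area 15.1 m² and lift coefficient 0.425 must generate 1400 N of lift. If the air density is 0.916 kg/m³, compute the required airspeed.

v = 21.8 m/s

L = ½ρv²S·CL ⇒ v = √(2L/(ρ·S·CL))
v = √(2 × 1400 / (0.916 × 15.1 × 0.425)) = √476.3 = 21.8 m/s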